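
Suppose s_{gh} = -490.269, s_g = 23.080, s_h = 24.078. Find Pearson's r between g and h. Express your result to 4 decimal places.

r = Cov(g,h) / (s_g · s_h) = -490.269 / (23.080 × 24.078)
  = -490.269 / 555.7202 ≈ -0.8822

-0.8822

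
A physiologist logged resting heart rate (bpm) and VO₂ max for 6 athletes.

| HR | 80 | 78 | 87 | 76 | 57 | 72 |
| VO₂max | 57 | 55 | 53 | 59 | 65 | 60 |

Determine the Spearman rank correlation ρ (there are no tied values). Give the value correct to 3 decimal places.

Rank HR: 5, 4, 6, 3, 1, 2
Rank VO₂max: 3, 2, 1, 4, 6, 5
d = rank(HR) − rank(VO₂max): 2, 2, 5, -1, -5, -3; Σd² = 68
ρ = 1 − 6Σd² / [n(n²−1)] = 1 − 6×68 / (6×35) = 1 − 408/210 ≈ -0.943

-0.943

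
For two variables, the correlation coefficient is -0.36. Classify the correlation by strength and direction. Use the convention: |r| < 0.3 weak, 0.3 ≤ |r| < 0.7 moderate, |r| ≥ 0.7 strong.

r = -0.36 < 0 so the relationship is negative.
|r| = 0.36, which falls in the moderate range.

moderate negative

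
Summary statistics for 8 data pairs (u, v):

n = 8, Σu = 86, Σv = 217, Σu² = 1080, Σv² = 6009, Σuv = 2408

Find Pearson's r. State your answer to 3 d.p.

r = (nΣuv − ΣuΣv) / √[(nΣu² − (Σu)²)(nΣv² − (Σv)²)]
Numerator: 8×2408 − 86×217 = 602
Denominator: √[(8640 − 7396)(48072 − 47089)] = √[1244 × 983] = 1105.8264
r = 602 / 1105.8264 ≈ 0.544

0.544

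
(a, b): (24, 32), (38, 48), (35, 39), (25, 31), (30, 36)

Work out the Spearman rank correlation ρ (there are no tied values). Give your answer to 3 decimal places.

Rank a: 1, 5, 4, 2, 3
Rank b: 2, 5, 4, 1, 3
d = rank(a) − rank(b): -1, 0, 0, 1, 0; Σd² = 2
ρ = 1 − 6Σd² / [n(n²−1)] = 1 − 6×2 / (5×24) = 1 − 12/120 ≈ 0.900

0.900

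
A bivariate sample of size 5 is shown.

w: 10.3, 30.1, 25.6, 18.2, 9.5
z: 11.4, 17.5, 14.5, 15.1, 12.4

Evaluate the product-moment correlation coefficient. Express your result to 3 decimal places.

0.909

n = 5, Σw = 93.7, Σz = 70.9, Σw² = 2088.95, Σz² = 1028.23, Σwz = 1407.99
nΣwz − ΣwΣz = 7039.95 − 6643.33 = 396.62
nΣw² − (Σw)² = 10444.75 − 8779.69 = 1665.06; nΣz² − (Σz)² = 5141.15 − 5026.81 = 114.34
r = 396.62 / √(1665.06 × 114.34) = 396.62 / 436.3290 ≈ 0.909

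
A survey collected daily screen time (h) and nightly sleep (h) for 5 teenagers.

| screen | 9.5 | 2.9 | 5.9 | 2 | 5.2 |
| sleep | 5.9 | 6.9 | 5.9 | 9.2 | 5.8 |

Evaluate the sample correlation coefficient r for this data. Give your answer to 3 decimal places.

n = 5, Σx = 25.5, Σy = 33.7, Σx² = 164.51, Σy² = 235.51, Σxy = 159.43
nΣxy − ΣxΣy = 797.15 − 859.35 = -62.2
nΣx² − (Σx)² = 822.55 − 650.25 = 172.3; nΣy² − (Σy)² = 1177.55 − 1135.69 = 41.86
r = -62.2 / √(172.3 × 41.86) = -62.2 / 84.9263 ≈ -0.732

-0.732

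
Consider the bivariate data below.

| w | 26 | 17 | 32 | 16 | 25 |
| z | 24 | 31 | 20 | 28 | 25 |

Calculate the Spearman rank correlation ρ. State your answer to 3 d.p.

Rank w: 4, 2, 5, 1, 3
Rank z: 2, 5, 1, 4, 3
d = rank(w) − rank(z): 2, -3, 4, -3, 0; Σd² = 38
ρ = 1 − 6Σd² / [n(n²−1)] = 1 − 6×38 / (5×24) = 1 − 228/120 ≈ -0.900

-0.900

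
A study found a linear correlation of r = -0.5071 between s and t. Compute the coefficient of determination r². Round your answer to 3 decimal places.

0.257

r² = (-0.5071)² = 0.257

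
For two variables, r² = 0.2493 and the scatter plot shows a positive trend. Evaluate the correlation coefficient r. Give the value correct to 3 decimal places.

|r| = √0.2493 = 0.499
The association is positive, so r = 0.499.

0.499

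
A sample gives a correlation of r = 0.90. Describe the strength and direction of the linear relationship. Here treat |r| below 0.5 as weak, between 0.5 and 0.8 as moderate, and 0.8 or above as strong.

strong positive

r = 0.90 > 0 so the relationship is positive.
|r| = 0.90, which falls in the strong range.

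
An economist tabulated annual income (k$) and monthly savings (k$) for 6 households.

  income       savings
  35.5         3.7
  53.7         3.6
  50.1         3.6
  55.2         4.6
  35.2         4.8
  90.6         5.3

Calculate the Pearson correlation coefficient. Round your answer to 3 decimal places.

n = 6, Σx = 320.3, Σy = 25.6, Σx² = 19148.39, Σy² = 111.9, Σxy = 1408.09
nΣxy − ΣxΣy = 8448.54 − 8199.68 = 248.86
nΣx² − (Σx)² = 114890.34 − 102592.09 = 12298.25; nΣy² − (Σy)² = 671.4 − 655.36 = 16.04
r = 248.86 / √(12298.25 × 16.04) = 248.86 / 444.1440 ≈ 0.560

0.560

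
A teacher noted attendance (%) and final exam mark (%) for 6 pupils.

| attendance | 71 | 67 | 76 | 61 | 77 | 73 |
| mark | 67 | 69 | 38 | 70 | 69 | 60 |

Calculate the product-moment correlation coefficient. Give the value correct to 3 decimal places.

-0.510

n = 6, Σx = 425, Σy = 373, Σx² = 30285, Σy² = 23955, Σxy = 26231
nΣxy − ΣxΣy = 157386 − 158525 = -1139
nΣx² − (Σx)² = 181710 − 180625 = 1085; nΣy² − (Σy)² = 143730 − 139129 = 4601
r = -1139 / √(1085 × 4601) = -1139 / 2234.2974 ≈ -0.510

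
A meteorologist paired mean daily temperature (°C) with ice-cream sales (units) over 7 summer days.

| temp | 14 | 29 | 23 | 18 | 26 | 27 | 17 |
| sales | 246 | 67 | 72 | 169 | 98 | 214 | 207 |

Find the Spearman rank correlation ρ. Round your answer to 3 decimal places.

Rank temp: 1, 7, 4, 3, 5, 6, 2
Rank sales: 7, 1, 2, 4, 3, 6, 5
d = rank(temp) − rank(sales): -6, 6, 2, -1, 2, 0, -3; Σd² = 90
ρ = 1 − 6Σd² / [n(n²−1)] = 1 − 6×90 / (7×48) = 1 − 540/336 ≈ -0.607

-0.607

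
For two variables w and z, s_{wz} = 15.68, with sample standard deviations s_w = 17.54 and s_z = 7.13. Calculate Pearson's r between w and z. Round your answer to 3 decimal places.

0.125

r = Cov(w,z) / (s_w · s_z) = 15.68 / (17.54 × 7.13)
  = 15.68 / 125.0602 ≈ 0.125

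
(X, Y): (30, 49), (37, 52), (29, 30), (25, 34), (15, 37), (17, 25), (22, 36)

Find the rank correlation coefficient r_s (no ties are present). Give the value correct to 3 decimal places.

0.500

Rank X: 6, 7, 5, 4, 1, 2, 3
Rank Y: 6, 7, 2, 3, 5, 1, 4
d = rank(X) − rank(Y): 0, 0, 3, 1, -4, 1, -1; Σd² = 28
ρ = 1 − 6Σd² / [n(n²−1)] = 1 − 6×28 / (7×48) = 1 − 168/336 ≈ 0.500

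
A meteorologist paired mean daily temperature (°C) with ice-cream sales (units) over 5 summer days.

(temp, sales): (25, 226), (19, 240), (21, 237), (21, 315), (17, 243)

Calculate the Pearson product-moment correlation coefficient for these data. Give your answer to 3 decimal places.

-0.103

n = 5, Σx = 103, Σy = 1261, Σx² = 2157, Σy² = 323119, Σxy = 25933
nΣxy − ΣxΣy = 129665 − 129883 = -218
nΣx² − (Σx)² = 10785 − 10609 = 176; nΣy² − (Σy)² = 1615595 − 1590121 = 25474
r = -218 / √(176 × 25474) = -218 / 2117.4097 ≈ -0.103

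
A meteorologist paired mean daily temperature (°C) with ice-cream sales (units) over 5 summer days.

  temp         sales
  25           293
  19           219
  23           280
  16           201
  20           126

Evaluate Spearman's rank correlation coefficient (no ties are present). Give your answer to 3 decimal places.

0.700

Rank temp: 5, 2, 4, 1, 3
Rank sales: 5, 3, 4, 2, 1
d = rank(temp) − rank(sales): 0, -1, 0, -1, 2; Σd² = 6
ρ = 1 − 6Σd² / [n(n²−1)] = 1 − 6×6 / (5×24) = 1 − 36/120 ≈ 0.700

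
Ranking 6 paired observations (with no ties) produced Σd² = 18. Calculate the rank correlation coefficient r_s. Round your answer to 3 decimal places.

0.486

ρ = 1 − 6Σd² / [n(n²−1)] = 1 − 6×18 / (6×35)
  = 1 − 108/210 = 1 − 0.5143 ≈ 0.486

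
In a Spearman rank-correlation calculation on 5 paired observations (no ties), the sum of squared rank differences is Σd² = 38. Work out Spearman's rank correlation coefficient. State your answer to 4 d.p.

ρ = 1 − 6Σd² / [n(n²−1)] = 1 − 6×38 / (5×24)
  = 1 − 228/120 = 1 − 1.90000 ≈ -0.9000

-0.9000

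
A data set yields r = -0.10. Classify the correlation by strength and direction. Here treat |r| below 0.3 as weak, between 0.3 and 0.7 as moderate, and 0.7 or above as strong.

r = -0.10 < 0 so the relationship is negative.
|r| = 0.10, which falls in the weak range.

weak negative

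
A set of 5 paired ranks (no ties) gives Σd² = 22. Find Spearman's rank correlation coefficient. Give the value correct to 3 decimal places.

ρ = 1 − 6Σd² / [n(n²−1)] = 1 − 6×22 / (5×24)
  = 1 − 132/120 = 1 − 1.1000 ≈ -0.100

-0.100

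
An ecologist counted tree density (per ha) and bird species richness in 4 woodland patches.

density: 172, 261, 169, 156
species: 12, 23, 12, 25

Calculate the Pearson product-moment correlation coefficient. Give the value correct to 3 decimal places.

n = 4, Σx = 758, Σy = 72, Σx² = 150602, Σy² = 1442, Σxy = 13995
nΣxy − ΣxΣy = 55980 − 54576 = 1404
nΣx² − (Σx)² = 602408 − 574564 = 27844; nΣy² − (Σy)² = 5768 − 5184 = 584
r = 1404 / √(27844 × 584) = 1404 / 4032.4801 ≈ 0.348

0.348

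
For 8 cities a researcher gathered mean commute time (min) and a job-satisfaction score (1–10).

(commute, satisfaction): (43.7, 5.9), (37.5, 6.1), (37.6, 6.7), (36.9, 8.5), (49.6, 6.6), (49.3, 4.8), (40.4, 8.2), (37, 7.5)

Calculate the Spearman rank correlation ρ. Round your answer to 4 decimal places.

-0.6429

Rank commute: 6, 3, 4, 1, 8, 7, 5, 2
Rank satisfaction: 2, 3, 5, 8, 4, 1, 7, 6
d = rank(commute) − rank(satisfaction): 4, 0, -1, -7, 4, 6, -2, -4; Σd² = 138
ρ = 1 − 6Σd² / [n(n²−1)] = 1 − 6×138 / (8×63) = 1 − 828/504 ≈ -0.6429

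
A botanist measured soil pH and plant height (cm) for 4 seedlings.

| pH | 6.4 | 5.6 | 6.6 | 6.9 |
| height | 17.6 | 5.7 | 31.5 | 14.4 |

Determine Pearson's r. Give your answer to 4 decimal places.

0.5967

n = 4, Σx = 25.5, Σy = 69.2, Σx² = 163.49, Σy² = 1541.86, Σxy = 451.82
nΣxy − ΣxΣy = 1807.28 − 1764.6 = 42.68
nΣx² − (Σx)² = 653.96 − 650.25 = 3.71; nΣy² − (Σy)² = 6167.44 − 4788.64 = 1378.8
r = 42.68 / √(3.71 × 1378.8) = 42.68 / 71.5217 ≈ 0.5967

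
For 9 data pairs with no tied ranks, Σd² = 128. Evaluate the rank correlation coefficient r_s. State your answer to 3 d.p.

ρ = 1 − 6Σd² / [n(n²−1)] = 1 − 6×128 / (9×80)
  = 1 − 768/720 = 1 − 1.0667 ≈ -0.067

-0.067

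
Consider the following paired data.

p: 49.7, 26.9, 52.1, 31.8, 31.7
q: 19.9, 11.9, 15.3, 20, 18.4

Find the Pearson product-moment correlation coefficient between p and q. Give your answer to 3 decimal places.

n = 5, Σp = 192.2, Σq = 85.5, Σp² = 7924.24, Σq² = 1510.27, Σpq = 3325.55
nΣpq − ΣpΣq = 16627.75 − 16433.1 = 194.65
nΣp² − (Σp)² = 39621.2 − 36940.84 = 2680.36; nΣq² − (Σq)² = 7551.35 − 7310.25 = 241.1
r = 194.65 / √(2680.36 × 241.1) = 194.65 / 803.8873 ≈ 0.242

0.242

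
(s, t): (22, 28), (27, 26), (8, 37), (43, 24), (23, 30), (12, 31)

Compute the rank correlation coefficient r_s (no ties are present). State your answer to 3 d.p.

Rank s: 3, 5, 1, 6, 4, 2
Rank t: 3, 2, 6, 1, 4, 5
d = rank(s) − rank(t): 0, 3, -5, 5, 0, -3; Σd² = 68
ρ = 1 − 6Σd² / [n(n²−1)] = 1 − 6×68 / (6×35) = 1 − 408/210 ≈ -0.943

-0.943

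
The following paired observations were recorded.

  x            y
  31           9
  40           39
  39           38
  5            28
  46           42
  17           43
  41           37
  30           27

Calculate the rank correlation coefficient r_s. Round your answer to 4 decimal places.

0.2857

Rank x: 4, 6, 5, 1, 8, 2, 7, 3
Rank y: 1, 6, 5, 3, 7, 8, 4, 2
d = rank(x) − rank(y): 3, 0, 0, -2, 1, -6, 3, 1; Σd² = 60
ρ = 1 − 6Σd² / [n(n²−1)] = 1 − 6×60 / (8×63) = 1 − 360/504 ≈ 0.2857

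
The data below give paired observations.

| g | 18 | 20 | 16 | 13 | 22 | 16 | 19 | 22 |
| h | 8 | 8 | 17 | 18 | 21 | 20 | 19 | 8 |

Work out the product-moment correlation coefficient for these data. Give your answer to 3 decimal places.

n = 8, Σg = 146, Σh = 119, Σg² = 2734, Σh² = 2007, Σgh = 2129
nΣgh − ΣgΣh = 17032 − 17374 = -342
nΣg² − (Σg)² = 21872 − 21316 = 556; nΣh² − (Σh)² = 16056 − 14161 = 1895
r = -342 / √(556 × 1895) = -342 / 1026.4599 ≈ -0.333

-0.333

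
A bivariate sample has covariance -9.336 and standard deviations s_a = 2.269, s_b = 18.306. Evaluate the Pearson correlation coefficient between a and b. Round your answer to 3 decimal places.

r = Cov(a,b) / (s_a · s_b) = -9.336 / (2.269 × 18.306)
  = -9.336 / 41.5363 ≈ -0.225

-0.225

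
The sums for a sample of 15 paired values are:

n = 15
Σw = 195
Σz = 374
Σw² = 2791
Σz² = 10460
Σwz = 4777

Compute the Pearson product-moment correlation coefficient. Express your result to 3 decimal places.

r = (nΣwz − ΣwΣz) / √[(nΣw² − (Σw)²)(nΣz² − (Σz)²)]
Numerator: 15×4777 − 195×374 = -1275
Denominator: √[(41865 − 38025)(156900 − 139876)] = √[3840 × 17024] = 8085.3052
r = -1275 / 8085.3052 ≈ -0.158

-0.158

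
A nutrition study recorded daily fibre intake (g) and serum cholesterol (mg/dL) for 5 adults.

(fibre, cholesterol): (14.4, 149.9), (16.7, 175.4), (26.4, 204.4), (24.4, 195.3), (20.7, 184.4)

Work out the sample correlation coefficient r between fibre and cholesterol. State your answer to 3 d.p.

0.959

n = 5, Σx = 102.6, Σy = 909.4, Σx² = 2207.06, Σy² = 167159.98, Σxy = 19066.3
nΣxy − ΣxΣy = 95331.5 − 93304.44 = 2027.06
nΣx² − (Σx)² = 11035.3 − 10526.76 = 508.54; nΣy² − (Σy)² = 835799.9 − 827008.36 = 8791.54
r = 2027.06 / √(508.54 × 8791.54) = 2027.06 / 2114.4384 ≈ 0.959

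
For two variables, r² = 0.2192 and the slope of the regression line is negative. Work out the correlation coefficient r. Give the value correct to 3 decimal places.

|r| = √0.2192 = 0.468
The association is negative, so r = −0.468.

-0.468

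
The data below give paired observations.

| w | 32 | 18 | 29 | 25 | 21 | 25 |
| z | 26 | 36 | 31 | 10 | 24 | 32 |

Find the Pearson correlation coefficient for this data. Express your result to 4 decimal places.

n = 6, Σw = 150, Σz = 159, Σw² = 3880, Σz² = 4633, Σwz = 3933
nΣwz − ΣwΣz = 23598 − 23850 = -252
nΣw² − (Σw)² = 23280 − 22500 = 780; nΣz² − (Σz)² = 27798 − 25281 = 2517
r = -252 / √(780 × 2517) = -252 / 1401.1638 ≈ -0.1799

-0.1799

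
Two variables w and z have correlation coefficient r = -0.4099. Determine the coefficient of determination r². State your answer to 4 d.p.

r² = (-0.4099)² = 0.1680

0.1680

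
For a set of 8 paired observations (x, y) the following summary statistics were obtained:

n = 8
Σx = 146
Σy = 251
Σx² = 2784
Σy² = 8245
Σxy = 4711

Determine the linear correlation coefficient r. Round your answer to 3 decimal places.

r = (nΣxy − ΣxΣy) / √[(nΣx² − (Σx)²)(nΣy² − (Σy)²)]
Numerator: 8×4711 − 146×251 = 1042
Denominator: √[(22272 − 21316)(65960 − 63001)] = √[956 × 2959] = 1681.9049
r = 1042 / 1681.9049 ≈ 0.620

0.620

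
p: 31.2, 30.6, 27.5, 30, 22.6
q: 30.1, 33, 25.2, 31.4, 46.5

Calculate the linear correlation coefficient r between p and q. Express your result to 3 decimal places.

-0.730

n = 5, Σp = 141.9, Σq = 166.2, Σp² = 4076.81, Σq² = 5778.26, Σpq = 4634.82
nΣpq − ΣpΣq = 23174.1 − 23583.78 = -409.68
nΣp² − (Σp)² = 20384.05 − 20135.61 = 248.44; nΣq² − (Σq)² = 28891.3 − 27622.44 = 1268.86
r = -409.68 / √(248.44 × 1268.86) = -409.68 / 561.4584 ≈ -0.730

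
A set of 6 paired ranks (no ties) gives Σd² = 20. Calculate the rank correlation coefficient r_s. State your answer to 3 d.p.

0.429

ρ = 1 − 6Σd² / [n(n²−1)] = 1 − 6×20 / (6×35)
  = 1 − 120/210 = 1 − 0.5714 ≈ 0.429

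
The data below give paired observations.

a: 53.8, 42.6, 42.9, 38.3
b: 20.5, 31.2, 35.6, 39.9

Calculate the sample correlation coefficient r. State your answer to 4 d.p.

n = 4, Σa = 177.6, Σb = 127.2, Σa² = 8016.5, Σb² = 4253.06, Σab = 5487.43
nΣab − ΣaΣb = 21949.72 − 22590.72 = -641
nΣa² − (Σa)² = 32066 − 31541.76 = 524.24; nΣb² − (Σb)² = 17012.24 − 16179.84 = 832.4
r = -641 / √(524.24 × 832.4) = -641 / 660.5887 ≈ -0.9703

-0.9703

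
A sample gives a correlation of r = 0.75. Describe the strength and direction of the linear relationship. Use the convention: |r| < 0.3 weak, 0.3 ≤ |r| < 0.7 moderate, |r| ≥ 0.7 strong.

strong positive

r = 0.75 > 0 so the relationship is positive.
|r| = 0.75, which falls in the strong range.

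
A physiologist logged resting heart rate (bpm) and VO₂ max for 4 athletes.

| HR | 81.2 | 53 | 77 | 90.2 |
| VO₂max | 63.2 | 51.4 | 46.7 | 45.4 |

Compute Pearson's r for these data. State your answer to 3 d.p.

n = 4, Σx = 301.4, Σy = 206.7, Σx² = 23467.48, Σy² = 10878.25, Σxy = 15547.02
nΣxy − ΣxΣy = 62188.08 − 62299.38 = -111.3
nΣx² − (Σx)² = 93869.92 − 90841.96 = 3027.96; nΣy² − (Σy)² = 43513 − 42724.89 = 788.11
r = -111.3 / √(3027.96 × 788.11) = -111.3 / 1544.7866 ≈ -0.072

-0.072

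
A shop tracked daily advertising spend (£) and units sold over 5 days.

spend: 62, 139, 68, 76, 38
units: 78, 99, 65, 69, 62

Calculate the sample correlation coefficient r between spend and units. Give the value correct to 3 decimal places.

0.911

n = 5, Σx = 383, Σy = 373, Σx² = 35009, Σy² = 28715, Σxy = 30617
nΣxy − ΣxΣy = 153085 − 142859 = 10226
nΣx² − (Σx)² = 175045 − 146689 = 28356; nΣy² − (Σy)² = 143575 − 139129 = 4446
r = 10226 / √(28356 × 4446) = 10226 / 11228.1243 ≈ 0.911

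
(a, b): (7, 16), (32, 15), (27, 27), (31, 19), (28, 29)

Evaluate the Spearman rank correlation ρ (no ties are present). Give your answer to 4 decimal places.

Rank a: 1, 5, 2, 4, 3
Rank b: 2, 1, 4, 3, 5
d = rank(a) − rank(b): -1, 4, -2, 1, -2; Σd² = 26
ρ = 1 − 6Σd² / [n(n²−1)] = 1 − 6×26 / (5×24) = 1 − 156/120 ≈ -0.3000

-0.3000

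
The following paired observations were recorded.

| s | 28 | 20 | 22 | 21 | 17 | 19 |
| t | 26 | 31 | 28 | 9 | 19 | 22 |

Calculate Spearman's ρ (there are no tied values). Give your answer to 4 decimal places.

0.3143

Rank s: 6, 3, 5, 4, 1, 2
Rank t: 4, 6, 5, 1, 2, 3
d = rank(s) − rank(t): 2, -3, 0, 3, -1, -1; Σd² = 24
ρ = 1 − 6Σd² / [n(n²−1)] = 1 − 6×24 / (6×35) = 1 − 144/210 ≈ 0.3143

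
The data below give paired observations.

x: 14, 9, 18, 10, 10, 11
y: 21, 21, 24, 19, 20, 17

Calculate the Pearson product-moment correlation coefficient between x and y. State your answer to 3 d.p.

0.703

n = 6, Σx = 72, Σy = 122, Σx² = 922, Σy² = 2508, Σxy = 1492
nΣxy − ΣxΣy = 8952 − 8784 = 168
nΣx² − (Σx)² = 5532 − 5184 = 348; nΣy² − (Σy)² = 15048 − 14884 = 164
r = 168 / √(348 × 164) = 168 / 238.8975 ≈ 0.703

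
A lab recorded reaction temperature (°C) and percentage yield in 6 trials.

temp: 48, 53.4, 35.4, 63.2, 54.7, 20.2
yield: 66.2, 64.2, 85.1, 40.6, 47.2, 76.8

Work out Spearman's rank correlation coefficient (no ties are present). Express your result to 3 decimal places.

Rank temp: 3, 4, 2, 6, 5, 1
Rank yield: 4, 3, 6, 1, 2, 5
d = rank(temp) − rank(yield): -1, 1, -4, 5, 3, -4; Σd² = 68
ρ = 1 − 6Σd² / [n(n²−1)] = 1 − 6×68 / (6×35) = 1 − 408/210 ≈ -0.943

-0.943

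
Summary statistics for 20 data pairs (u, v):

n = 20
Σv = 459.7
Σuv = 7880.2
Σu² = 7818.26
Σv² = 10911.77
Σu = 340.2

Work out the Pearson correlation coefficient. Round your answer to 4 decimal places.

0.0725

r = (nΣuv − ΣuΣv) / √[(nΣu² − (Σu)²)(nΣv² − (Σv)²)]
Numerator: 20×7880.2 − 340.2×459.7 = 1214.06
Denominator: √[(156365.2 − 115736.04)(218235.4 − 211324.09)] = √[40629.16 × 6911.31] = 16757.1095
r = 1214.06 / 16757.1095 ≈ 0.0725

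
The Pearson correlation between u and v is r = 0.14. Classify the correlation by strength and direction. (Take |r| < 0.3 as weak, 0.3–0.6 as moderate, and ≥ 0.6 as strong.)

weak positive

r = 0.14 > 0 so the relationship is positive.
|r| = 0.14, which falls in the weak range.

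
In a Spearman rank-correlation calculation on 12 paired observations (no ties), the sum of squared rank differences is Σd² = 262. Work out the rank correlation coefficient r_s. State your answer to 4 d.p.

0.0839

ρ = 1 − 6Σd² / [n(n²−1)] = 1 − 6×262 / (12×143)
  = 1 − 1572/1716 = 1 − 0.91608 ≈ 0.0839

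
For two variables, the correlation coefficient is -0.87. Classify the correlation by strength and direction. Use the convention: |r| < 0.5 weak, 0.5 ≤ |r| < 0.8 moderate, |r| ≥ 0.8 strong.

strong negative

r = -0.87 < 0 so the relationship is negative.
|r| = 0.87, which falls in the strong range.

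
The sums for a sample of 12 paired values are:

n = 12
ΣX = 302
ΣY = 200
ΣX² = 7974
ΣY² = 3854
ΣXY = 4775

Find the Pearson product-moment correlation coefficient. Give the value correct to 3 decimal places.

r = (nΣXY − ΣXΣY) / √[(nΣX² − (ΣX)²)(nΣY² − (ΣY)²)]
Numerator: 12×4775 − 302×200 = -3100
Denominator: √[(95688 − 91204)(46248 − 40000)] = √[4484 × 6248] = 5293.0173
r = -3100 / 5293.0173 ≈ -0.586

-0.586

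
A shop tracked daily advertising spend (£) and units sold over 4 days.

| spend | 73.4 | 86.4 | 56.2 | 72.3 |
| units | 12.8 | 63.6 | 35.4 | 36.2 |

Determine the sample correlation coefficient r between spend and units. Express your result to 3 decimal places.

n = 4, Σx = 288.3, Σy = 148, Σx² = 21238.25, Σy² = 6772.4, Σxy = 11041.3
nΣxy − ΣxΣy = 44165.2 − 42668.4 = 1496.8
nΣx² − (Σx)² = 84953 − 83116.89 = 1836.11; nΣy² − (Σy)² = 27089.6 − 21904 = 5185.6
r = 1496.8 / √(1836.11 × 5185.6) = 1496.8 / 3085.6656 ≈ 0.485

0.485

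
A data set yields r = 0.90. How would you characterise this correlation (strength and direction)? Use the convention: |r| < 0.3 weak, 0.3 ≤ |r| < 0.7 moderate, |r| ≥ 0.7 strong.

strong positive

r = 0.90 > 0 so the relationship is positive.
|r| = 0.90, which falls in the strong range.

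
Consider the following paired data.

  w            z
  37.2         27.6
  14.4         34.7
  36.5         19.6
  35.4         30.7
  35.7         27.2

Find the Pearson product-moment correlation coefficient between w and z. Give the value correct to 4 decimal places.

n = 5, Σw = 159.2, Σz = 139.8, Σw² = 5451.1, Σz² = 4032.34, Σwz = 4299.62
nΣwz − ΣwΣz = 21498.1 − 22256.16 = -758.06
nΣw² − (Σw)² = 27255.5 − 25344.64 = 1910.86; nΣz² − (Σz)² = 20161.7 − 19544.04 = 617.66
r = -758.06 / √(1910.86 × 617.66) = -758.06 / 1086.3985 ≈ -0.6978

-0.6978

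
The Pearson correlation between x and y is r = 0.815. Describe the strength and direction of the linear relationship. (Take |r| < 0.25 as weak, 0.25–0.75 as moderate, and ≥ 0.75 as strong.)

strong positive

r = 0.815 > 0 so the relationship is positive.
|r| = 0.815, which falls in the strong range.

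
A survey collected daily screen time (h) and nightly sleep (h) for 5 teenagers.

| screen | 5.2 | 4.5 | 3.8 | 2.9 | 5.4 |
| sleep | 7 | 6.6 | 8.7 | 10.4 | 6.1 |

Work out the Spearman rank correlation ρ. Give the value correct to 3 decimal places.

-0.900

Rank screen: 4, 3, 2, 1, 5
Rank sleep: 3, 2, 4, 5, 1
d = rank(screen) − rank(sleep): 1, 1, -2, -4, 4; Σd² = 38
ρ = 1 − 6Σd² / [n(n²−1)] = 1 − 6×38 / (5×24) = 1 − 228/120 ≈ -0.900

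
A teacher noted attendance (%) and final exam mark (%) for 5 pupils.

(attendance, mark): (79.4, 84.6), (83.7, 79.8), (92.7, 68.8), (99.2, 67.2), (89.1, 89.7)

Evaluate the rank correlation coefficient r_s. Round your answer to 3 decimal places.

Rank attendance: 1, 2, 4, 5, 3
Rank mark: 4, 3, 2, 1, 5
d = rank(attendance) − rank(mark): -3, -1, 2, 4, -2; Σd² = 34
ρ = 1 − 6Σd² / [n(n²−1)] = 1 − 6×34 / (5×24) = 1 − 204/120 ≈ -0.700

-0.700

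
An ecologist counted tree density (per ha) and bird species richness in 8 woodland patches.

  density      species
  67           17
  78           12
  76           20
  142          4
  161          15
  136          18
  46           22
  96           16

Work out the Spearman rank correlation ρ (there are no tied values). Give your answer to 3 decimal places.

Rank density: 2, 4, 3, 7, 8, 6, 1, 5
Rank species: 5, 2, 7, 1, 3, 6, 8, 4
d = rank(density) − rank(species): -3, 2, -4, 6, 5, 0, -7, 1; Σd² = 140
ρ = 1 − 6Σd² / [n(n²−1)] = 1 − 6×140 / (8×63) = 1 − 840/504 ≈ -0.667

-0.667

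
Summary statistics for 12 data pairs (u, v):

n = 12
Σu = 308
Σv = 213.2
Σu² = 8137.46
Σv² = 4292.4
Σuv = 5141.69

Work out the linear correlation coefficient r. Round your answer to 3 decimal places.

-0.966

r = (nΣuv − ΣuΣv) / √[(nΣu² − (Σu)²)(nΣv² − (Σv)²)]
Numerator: 12×5141.69 − 308×213.2 = -3965.32
Denominator: √[(97649.52 − 94864)(51508.8 − 45454.24)] = √[2785.52 × 6054.56] = 4106.7138
r = -3965.32 / 4106.7138 ≈ -0.966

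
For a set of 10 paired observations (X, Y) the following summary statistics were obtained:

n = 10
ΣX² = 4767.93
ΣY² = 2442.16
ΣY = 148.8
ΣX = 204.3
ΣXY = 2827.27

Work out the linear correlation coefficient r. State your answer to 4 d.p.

-0.5780

r = (nΣXY − ΣXΣY) / √[(nΣX² − (ΣX)²)(nΣY² − (ΣY)²)]
Numerator: 10×2827.27 − 204.3×148.8 = -2127.14
Denominator: √[(47679.3 − 41738.49)(24421.6 − 22141.44)] = √[5940.81 × 2280.16] = 3680.4887
r = -2127.14 / 3680.4887 ≈ -0.5780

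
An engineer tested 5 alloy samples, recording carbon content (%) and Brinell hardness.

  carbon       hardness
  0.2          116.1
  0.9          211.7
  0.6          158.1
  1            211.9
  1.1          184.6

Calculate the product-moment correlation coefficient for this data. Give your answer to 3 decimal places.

0.897

n = 5, Σx = 3.8, Σy = 882.4, Σx² = 3.42, Σy² = 162270.48, Σxy = 723.57
nΣxy − ΣxΣy = 3617.85 − 3353.12 = 264.73
nΣx² − (Σx)² = 17.1 − 14.44 = 2.66; nΣy² − (Σy)² = 811352.4 − 778629.76 = 32722.64
r = 264.73 / √(2.66 × 32722.64) = 264.73 / 295.0292 ≈ 0.897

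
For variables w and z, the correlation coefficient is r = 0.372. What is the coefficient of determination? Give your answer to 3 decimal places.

r² = (0.372)² = 0.138

0.138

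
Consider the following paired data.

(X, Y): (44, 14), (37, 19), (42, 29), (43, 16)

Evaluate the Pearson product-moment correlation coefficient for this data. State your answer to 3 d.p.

n = 4, ΣX = 166, ΣY = 78, ΣX² = 6918, ΣY² = 1654, ΣXY = 3225
nΣXY − ΣXΣY = 12900 − 12948 = -48
nΣX² − (ΣX)² = 27672 − 27556 = 116; nΣY² − (ΣY)² = 6616 − 6084 = 532
r = -48 / √(116 × 532) = -48 / 248.4190 ≈ -0.193

-0.193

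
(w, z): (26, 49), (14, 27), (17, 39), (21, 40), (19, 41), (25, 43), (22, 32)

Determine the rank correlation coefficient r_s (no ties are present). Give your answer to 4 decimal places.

0.7500

Rank w: 7, 1, 2, 4, 3, 6, 5
Rank z: 7, 1, 3, 4, 5, 6, 2
d = rank(w) − rank(z): 0, 0, -1, 0, -2, 0, 3; Σd² = 14
ρ = 1 − 6Σd² / [n(n²−1)] = 1 − 6×14 / (7×48) = 1 − 84/336 ≈ 0.7500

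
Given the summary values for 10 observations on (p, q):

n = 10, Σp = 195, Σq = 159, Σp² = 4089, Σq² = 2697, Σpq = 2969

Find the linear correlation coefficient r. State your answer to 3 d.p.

-0.598

r = (nΣpq − ΣpΣq) / √[(nΣp² − (Σp)²)(nΣq² − (Σq)²)]
Numerator: 10×2969 − 195×159 = -1315
Denominator: √[(40890 − 38025)(26970 − 25281)] = √[2865 × 1689] = 2199.7693
r = -1315 / 2199.7693 ≈ -0.598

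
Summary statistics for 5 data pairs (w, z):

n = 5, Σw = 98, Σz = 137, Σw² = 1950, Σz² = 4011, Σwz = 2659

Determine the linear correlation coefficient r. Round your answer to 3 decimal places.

-0.302

r = (nΣwz − ΣwΣz) / √[(nΣw² − (Σw)²)(nΣz² − (Σz)²)]
Numerator: 5×2659 − 98×137 = -131
Denominator: √[(9750 − 9604)(20055 − 18769)] = √[146 × 1286] = 433.3082
r = -131 / 433.3082 ≈ -0.302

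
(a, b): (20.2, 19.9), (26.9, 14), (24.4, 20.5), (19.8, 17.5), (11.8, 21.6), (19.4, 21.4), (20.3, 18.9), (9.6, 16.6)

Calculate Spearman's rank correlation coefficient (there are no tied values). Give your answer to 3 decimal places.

-0.286

Rank a: 5, 8, 7, 4, 2, 3, 6, 1
Rank b: 5, 1, 6, 3, 8, 7, 4, 2
d = rank(a) − rank(b): 0, 7, 1, 1, -6, -4, 2, -1; Σd² = 108
ρ = 1 − 6Σd² / [n(n²−1)] = 1 − 6×108 / (8×63) = 1 − 648/504 ≈ -0.286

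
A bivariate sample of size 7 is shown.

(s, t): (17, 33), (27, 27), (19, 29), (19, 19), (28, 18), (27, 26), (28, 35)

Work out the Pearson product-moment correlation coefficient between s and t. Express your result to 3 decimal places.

n = 7, Σs = 165, Σt = 187, Σs² = 4037, Σt² = 5245, Σst = 4388
nΣst − ΣsΣt = 30716 − 30855 = -139
nΣs² − (Σs)² = 28259 − 27225 = 1034; nΣt² − (Σt)² = 36715 − 34969 = 1746
r = -139 / √(1034 × 1746) = -139 / 1343.6383 ≈ -0.103

-0.103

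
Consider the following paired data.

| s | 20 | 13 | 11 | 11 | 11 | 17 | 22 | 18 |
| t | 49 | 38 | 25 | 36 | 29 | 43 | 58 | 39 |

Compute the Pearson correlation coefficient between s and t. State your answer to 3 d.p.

n = 8, Σs = 123, Σt = 317, Σs² = 2029, Σt² = 13341, Σst = 5173
nΣst − ΣsΣt = 41384 − 38991 = 2393
nΣs² − (Σs)² = 16232 − 15129 = 1103; nΣt² − (Σt)² = 106728 − 100489 = 6239
r = 2393 / √(1103 × 6239) = 2393 / 2623.2836 ≈ 0.912

0.912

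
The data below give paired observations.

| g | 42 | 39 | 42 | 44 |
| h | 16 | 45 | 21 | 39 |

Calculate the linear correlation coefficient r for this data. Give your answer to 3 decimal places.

n = 4, Σg = 167, Σh = 121, Σg² = 6985, Σh² = 4243, Σgh = 5025
nΣgh − ΣgΣh = 20100 − 20207 = -107
nΣg² − (Σg)² = 27940 − 27889 = 51; nΣh² − (Σh)² = 16972 − 14641 = 2331
r = -107 / √(51 × 2331) = -107 / 344.7912 ≈ -0.310

-0.310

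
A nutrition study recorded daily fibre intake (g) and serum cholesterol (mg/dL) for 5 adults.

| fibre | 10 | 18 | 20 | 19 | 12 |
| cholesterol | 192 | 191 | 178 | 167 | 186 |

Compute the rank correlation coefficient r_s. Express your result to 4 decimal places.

Rank fibre: 1, 3, 5, 4, 2
Rank cholesterol: 5, 4, 2, 1, 3
d = rank(fibre) − rank(cholesterol): -4, -1, 3, 3, -1; Σd² = 36
ρ = 1 − 6Σd² / [n(n²−1)] = 1 − 6×36 / (5×24) = 1 − 216/120 ≈ -0.8000

-0.8000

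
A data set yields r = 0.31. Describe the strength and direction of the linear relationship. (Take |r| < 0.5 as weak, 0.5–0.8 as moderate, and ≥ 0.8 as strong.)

weak positive

r = 0.31 > 0 so the relationship is positive.
|r| = 0.31, which falls in the weak range.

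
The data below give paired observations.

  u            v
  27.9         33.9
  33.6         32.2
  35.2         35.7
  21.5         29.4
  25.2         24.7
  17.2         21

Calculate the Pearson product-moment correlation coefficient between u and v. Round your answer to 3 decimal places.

0.840

n = 6, Σu = 160.6, Σv = 176.9, Σu² = 4539.54, Σv² = 5375.99, Σuv = 4900.11
nΣuv − ΣuΣv = 29400.66 − 28410.14 = 990.52
nΣu² − (Σu)² = 27237.24 − 25792.36 = 1444.88; nΣv² − (Σv)² = 32255.94 − 31293.61 = 962.33
r = 990.52 / √(1444.88 × 962.33) = 990.52 / 1179.1740 ≈ 0.840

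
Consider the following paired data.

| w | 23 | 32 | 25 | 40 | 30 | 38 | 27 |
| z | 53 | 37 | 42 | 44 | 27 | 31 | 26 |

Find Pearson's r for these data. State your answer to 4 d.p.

n = 7, Σw = 215, Σz = 260, Σw² = 6851, Σz² = 10244, Σwz = 7903
nΣwz − ΣwΣz = 55321 − 55900 = -579
nΣw² − (Σw)² = 47957 − 46225 = 1732; nΣz² − (Σz)² = 71708 − 67600 = 4108
r = -579 / √(1732 × 4108) = -579 / 2667.4062 ≈ -0.2171

-0.2171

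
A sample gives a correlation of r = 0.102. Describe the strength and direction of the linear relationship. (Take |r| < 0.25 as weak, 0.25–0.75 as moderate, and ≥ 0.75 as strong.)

weak positive

r = 0.102 > 0 so the relationship is positive.
|r| = 0.102, which falls in the weak range.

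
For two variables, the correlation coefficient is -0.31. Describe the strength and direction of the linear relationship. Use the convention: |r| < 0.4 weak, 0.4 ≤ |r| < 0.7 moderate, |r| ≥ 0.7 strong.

r = -0.31 < 0 so the relationship is negative.
|r| = 0.31, which falls in the weak range.

weak negative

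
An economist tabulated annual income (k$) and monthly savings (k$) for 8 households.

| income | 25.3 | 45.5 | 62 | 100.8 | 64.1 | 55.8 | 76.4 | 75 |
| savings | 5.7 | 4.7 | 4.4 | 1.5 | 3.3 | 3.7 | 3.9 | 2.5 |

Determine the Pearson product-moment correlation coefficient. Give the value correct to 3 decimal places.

n = 8, Σx = 504.9, Σy = 29.7, Σx² = 35399.39, Σy² = 122.23, Σxy = 1685.51
nΣxy − ΣxΣy = 13484.08 − 14995.53 = -1511.45
nΣx² − (Σx)² = 283195.12 − 254924.01 = 28271.11; nΣy² − (Σy)² = 977.84 − 882.09 = 95.75
r = -1511.45 / √(28271.11 × 95.75) = -1511.45 / 1645.2838 ≈ -0.919

-0.919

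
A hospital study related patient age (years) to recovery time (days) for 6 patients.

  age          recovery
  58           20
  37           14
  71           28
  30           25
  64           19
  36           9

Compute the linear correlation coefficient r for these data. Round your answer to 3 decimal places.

0.474

n = 6, Σx = 296, Σy = 115, Σx² = 16066, Σy² = 2447, Σxy = 5956
nΣxy − ΣxΣy = 35736 − 34040 = 1696
nΣx² − (Σx)² = 96396 − 87616 = 8780; nΣy² − (Σy)² = 14682 − 13225 = 1457
r = 1696 / √(8780 × 1457) = 1696 / 3576.6549 ≈ 0.474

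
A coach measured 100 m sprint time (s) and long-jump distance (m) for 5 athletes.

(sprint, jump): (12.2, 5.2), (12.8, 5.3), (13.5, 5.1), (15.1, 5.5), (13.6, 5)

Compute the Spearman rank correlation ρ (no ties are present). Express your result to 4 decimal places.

0.1000

Rank sprint: 1, 2, 3, 5, 4
Rank jump: 3, 4, 2, 5, 1
d = rank(sprint) − rank(jump): -2, -2, 1, 0, 3; Σd² = 18
ρ = 1 − 6Σd² / [n(n²−1)] = 1 − 6×18 / (5×24) = 1 − 108/120 ≈ 0.1000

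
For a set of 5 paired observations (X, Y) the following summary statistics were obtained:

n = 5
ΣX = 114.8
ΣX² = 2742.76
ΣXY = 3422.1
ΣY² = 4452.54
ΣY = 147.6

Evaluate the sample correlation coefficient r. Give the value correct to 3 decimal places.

0.329

r = (nΣXY − ΣXΣY) / √[(nΣX² − (ΣX)²)(nΣY² − (ΣY)²)]
Numerator: 5×3422.1 − 114.8×147.6 = 166.02
Denominator: √[(13713.8 − 13179.04)(22262.7 − 21785.76)] = √[534.76 × 476.94] = 505.0232
r = 166.02 / 505.0232 ≈ 0.329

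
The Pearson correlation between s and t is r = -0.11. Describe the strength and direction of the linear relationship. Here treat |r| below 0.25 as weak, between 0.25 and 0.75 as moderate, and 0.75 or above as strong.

weak negative

r = -0.11 < 0 so the relationship is negative.
|r| = 0.11, which falls in the weak range.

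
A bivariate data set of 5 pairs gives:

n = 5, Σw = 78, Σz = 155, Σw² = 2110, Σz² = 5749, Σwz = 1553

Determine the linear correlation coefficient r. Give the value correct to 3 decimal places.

r = (nΣwz − ΣwΣz) / √[(nΣw² − (Σw)²)(nΣz² − (Σz)²)]
Numerator: 5×1553 − 78×155 = -4325
Denominator: √[(10550 − 6084)(28745 − 24025)] = √[4466 × 4720] = 4591.2438
r = -4325 / 4591.2438 ≈ -0.942

-0.942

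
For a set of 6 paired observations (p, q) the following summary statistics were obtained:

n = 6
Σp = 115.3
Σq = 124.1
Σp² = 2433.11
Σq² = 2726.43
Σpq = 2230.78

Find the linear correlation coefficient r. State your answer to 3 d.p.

-0.827

r = (nΣpq − ΣpΣq) / √[(nΣp² − (Σp)²)(nΣq² − (Σq)²)]
Numerator: 6×2230.78 − 115.3×124.1 = -924.05
Denominator: √[(14598.66 − 13294.09)(16358.58 − 15400.81)] = √[1304.57 × 957.77] = 1117.8005
r = -924.05 / 1117.8005 ≈ -0.827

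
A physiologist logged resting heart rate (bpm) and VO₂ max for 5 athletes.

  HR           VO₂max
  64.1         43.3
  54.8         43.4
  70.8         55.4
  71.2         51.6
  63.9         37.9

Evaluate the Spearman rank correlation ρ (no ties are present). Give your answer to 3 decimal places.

0.600

Rank HR: 3, 1, 4, 5, 2
Rank VO₂max: 2, 3, 5, 4, 1
d = rank(HR) − rank(VO₂max): 1, -2, -1, 1, 1; Σd² = 8
ρ = 1 − 6Σd² / [n(n²−1)] = 1 − 6×8 / (5×24) = 1 − 48/120 ≈ 0.600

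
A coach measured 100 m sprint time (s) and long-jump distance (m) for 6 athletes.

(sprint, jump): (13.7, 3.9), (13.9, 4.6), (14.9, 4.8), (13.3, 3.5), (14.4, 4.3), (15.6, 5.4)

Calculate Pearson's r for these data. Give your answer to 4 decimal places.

n = 6, Σx = 85.8, Σy = 26.5, Σx² = 1230.52, Σy² = 119.31, Σxy = 381.6
nΣxy − ΣxΣy = 2289.6 − 2273.7 = 15.9
nΣx² − (Σx)² = 7383.12 − 7361.64 = 21.48; nΣy² − (Σy)² = 715.86 − 702.25 = 13.61
r = 15.9 / √(21.48 × 13.61) = 15.9 / 17.0980 ≈ 0.9299

0.9299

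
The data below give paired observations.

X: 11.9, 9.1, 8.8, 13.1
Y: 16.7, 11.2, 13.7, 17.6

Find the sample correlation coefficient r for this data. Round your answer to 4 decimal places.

n = 4, ΣX = 42.9, ΣY = 59.2, ΣX² = 473.47, ΣY² = 901.78, ΣXY = 651.77
nΣXY − ΣXΣY = 2607.08 − 2539.68 = 67.4
nΣX² − (ΣX)² = 1893.88 − 1840.41 = 53.47; nΣY² − (ΣY)² = 3607.12 − 3504.64 = 102.48
r = 67.4 / √(53.47 × 102.48) = 67.4 / 74.0244 ≈ 0.9105

0.9105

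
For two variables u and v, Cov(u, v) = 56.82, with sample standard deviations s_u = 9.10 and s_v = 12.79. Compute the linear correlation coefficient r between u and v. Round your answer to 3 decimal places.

r = Cov(u,v) / (s_u · s_v) = 56.82 / (9.10 × 12.79)
  = 56.82 / 116.3890 ≈ 0.488

0.488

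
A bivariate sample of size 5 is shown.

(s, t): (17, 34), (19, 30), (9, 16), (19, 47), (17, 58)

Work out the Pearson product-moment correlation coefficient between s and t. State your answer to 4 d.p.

n = 5, Σs = 81, Σt = 185, Σs² = 1381, Σt² = 7885, Σst = 3171
nΣst − ΣsΣt = 15855 − 14985 = 870
nΣs² − (Σs)² = 6905 − 6561 = 344; nΣt² − (Σt)² = 39425 − 34225 = 5200
r = 870 / √(344 × 5200) = 870 / 1337.4603 ≈ 0.6505

0.6505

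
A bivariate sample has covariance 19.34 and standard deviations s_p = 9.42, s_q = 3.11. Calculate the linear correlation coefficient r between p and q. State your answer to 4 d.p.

0.6602

r = Cov(p,q) / (s_p · s_q) = 19.34 / (9.42 × 3.11)
  = 19.34 / 29.2962 ≈ 0.6602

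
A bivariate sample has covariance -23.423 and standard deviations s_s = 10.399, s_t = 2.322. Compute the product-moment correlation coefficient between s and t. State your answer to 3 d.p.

-0.970

r = Cov(s,t) / (s_s · s_t) = -23.423 / (10.399 × 2.322)
  = -23.423 / 24.1465 ≈ -0.970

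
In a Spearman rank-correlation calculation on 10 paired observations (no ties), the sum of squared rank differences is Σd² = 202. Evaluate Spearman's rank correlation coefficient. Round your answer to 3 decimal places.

ρ = 1 − 6Σd² / [n(n²−1)] = 1 − 6×202 / (10×99)
  = 1 − 1212/990 = 1 − 1.2242 ≈ -0.224

-0.224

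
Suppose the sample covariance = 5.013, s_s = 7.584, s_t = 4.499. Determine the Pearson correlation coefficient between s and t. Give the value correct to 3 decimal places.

0.147

r = Cov(s,t) / (s_s · s_t) = 5.013 / (7.584 × 4.499)
  = 5.013 / 34.1204 ≈ 0.147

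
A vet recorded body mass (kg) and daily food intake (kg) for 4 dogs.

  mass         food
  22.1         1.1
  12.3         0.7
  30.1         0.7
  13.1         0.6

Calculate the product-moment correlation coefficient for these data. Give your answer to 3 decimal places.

0.306

n = 4, Σx = 77.6, Σy = 3.1, Σx² = 1717.32, Σy² = 2.55, Σxy = 61.85
nΣxy − ΣxΣy = 247.4 − 240.56 = 6.84
nΣx² − (Σx)² = 6869.28 − 6021.76 = 847.52; nΣy² − (Σy)² = 10.2 − 9.61 = 0.59
r = 6.84 / √(847.52 × 0.59) = 6.84 / 22.3615 ≈ 0.306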